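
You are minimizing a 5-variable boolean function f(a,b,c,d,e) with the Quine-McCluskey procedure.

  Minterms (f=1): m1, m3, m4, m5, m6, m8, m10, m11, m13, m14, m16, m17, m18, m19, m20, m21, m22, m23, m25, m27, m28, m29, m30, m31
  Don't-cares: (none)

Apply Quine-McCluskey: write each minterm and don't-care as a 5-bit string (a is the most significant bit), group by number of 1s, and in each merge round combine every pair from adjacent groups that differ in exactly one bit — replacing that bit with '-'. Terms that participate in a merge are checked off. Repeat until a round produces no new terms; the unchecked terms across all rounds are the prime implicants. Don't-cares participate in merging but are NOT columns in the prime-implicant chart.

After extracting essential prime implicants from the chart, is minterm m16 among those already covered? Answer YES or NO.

YES

Round 0: 00001✓ 00011✓ 00100✓ 00101✓ 00110✓ 01000✓ 01010✓ 01011✓ 01101✓ 01110✓ 10000✓ 10001✓ 10010✓ 10011✓ 10100✓ 10101✓ 10110✓ 10111✓ 11001✓ 11011✓ 11100✓ 11101✓ 11110✓ 11111✓
Round 1: -0001✓ -0011✓ -0100✓ -0101✓ -0110✓ -1011✓ -1101✓ -1110✓ 0-011✓ 0-101✓ 0-110✓ 00-01✓ 000-1✓ 001-0✓ 0010-✓ 01-10 010-0 0101- 1-001✓ 1-011✓ 1-100✓ 1-101✓ 1-110✓ 1-111✓ 10-00✓ 10-01✓ 10-10✓ 10-11✓ 100-0✓ 100-1✓ 1000-✓ 1001-✓ 101-0✓ 101-1✓ 1010-✓ 1011-✓ 11-01✓ 11-11✓ 110-1✓ 111-0✓ 111-1✓ 1110-✓ 1111-✓
Round 2: --011 --101 --110 -0-01 -00-1 -01-0 -010- 1--01✓ 1--11✓ 1-0-1✓ 1-1-0✓ 1-1-1✓ 1-10-✓ 1-11-✓ 10--0✓ 10--1✓ 10-0-✓ 10-1-✓ 100--✓ 101--✓ 11--1✓ 111--✓
Round 3: 1---1 1-1-- 10---
PIs = {--011, --101, --110, -0-01, -00-1, -01-0, -010-, 01-10, 010-0, 0101-, 1---1, 1-1--, 10---}
Coverage chart:
  m1: -0-01,-00-1
  m3: --011,-00-1
  m4: -01-0,-010-
  m5: --101,-0-01,-010-
  m6: --110,-01-0
  m8: 010-0 ←essential
  m10: 01-10,010-0,0101-
  m11: --011,0101-
  m13: --101 ←essential
  m14: --110,01-10
  m16: 10--- ←essential
  m17: -0-01,-00-1,1---1,10---
  m18: 10--- ←essential
  m19: --011,-00-1,1---1,10---
  m20: -01-0,-010-,1-1--,10---
  m21: --101,-0-01,-010-,1---1,1-1--,10---
  m22: --110,-01-0,1-1--,10---
  m23: 1---1,1-1--,10---
  m25: 1---1 ←essential
  m27: --011,1---1
  m28: 1-1-- ←essential
  m29: --101,1---1,1-1--
  m30: --110,1-1--
  m31: 1---1,1-1--
Essential: --101, 010-0, 1---1, 1-1--, 10---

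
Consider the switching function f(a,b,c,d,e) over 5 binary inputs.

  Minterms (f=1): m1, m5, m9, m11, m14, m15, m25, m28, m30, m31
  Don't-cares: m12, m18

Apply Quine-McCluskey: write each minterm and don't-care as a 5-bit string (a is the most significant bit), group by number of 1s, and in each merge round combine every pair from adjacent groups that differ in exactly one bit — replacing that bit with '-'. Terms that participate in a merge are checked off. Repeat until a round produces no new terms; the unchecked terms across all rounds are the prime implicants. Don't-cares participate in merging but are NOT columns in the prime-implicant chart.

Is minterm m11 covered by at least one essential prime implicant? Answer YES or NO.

size-2^0 implicants → 00001(✓)  00101(✓)  01001(✓)  01011(✓)  01100(✓)  01110(✓)  01111(✓)  10010  11001(✓)  11100(✓)  11110(✓)  11111(✓)
size-2^1 implicants → -1001  -1100(✓)  -1110(✓)  -1111(✓)  0-001  00-01  01-11  010-1  011-0(✓)  0111-(✓)  111-0(✓)  1111-(✓)
size-2^2 implicants → -11-0  -111-
Unchecked terms (primes): -1001, -11-0, -111-, 0-001, 00-01, 01-11, 010-1, 10010
Minterm coverage:
  m1 ⊆ 0-001,00-01
  m5 ⊆ 00-01 [E]
  m9 ⊆ -1001,0-001,010-1
  m11 ⊆ 01-11,010-1
  m14 ⊆ -11-0,-111-
  m15 ⊆ -111-,01-11
  m25 ⊆ -1001 [E]
  m28 ⊆ -11-0 [E]
  m30 ⊆ -11-0,-111-
  m31 ⊆ -111- [E]
E = {-1001, -11-0, -111-, 00-01}

NO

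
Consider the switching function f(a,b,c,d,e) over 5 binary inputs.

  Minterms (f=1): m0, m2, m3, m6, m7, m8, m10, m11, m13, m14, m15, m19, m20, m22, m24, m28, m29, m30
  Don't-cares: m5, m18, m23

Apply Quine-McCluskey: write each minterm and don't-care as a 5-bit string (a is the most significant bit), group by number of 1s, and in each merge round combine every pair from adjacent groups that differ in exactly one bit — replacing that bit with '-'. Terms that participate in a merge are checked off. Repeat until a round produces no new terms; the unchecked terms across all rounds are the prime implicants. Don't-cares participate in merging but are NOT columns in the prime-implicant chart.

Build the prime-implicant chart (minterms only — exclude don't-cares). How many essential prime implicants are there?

[col 0] 00000*, 00010*, 00011*, 00101*, 00110*, 00111*, 01000*, 01010*, 01011*, 01101*, 01110*, 01111*, 10010*, 10011*, 10100*, 10110*, 10111*, 11000*, 11100*, 11101*, 11110*
[col 1] -0010*, -0011*, -0110*, -0111*, -1000, -1101, -1110*, 0-000*, 0-010*, 0-011*, 0-101*, 0-110*, 0-111*, 00-10*, 00-11*, 000-0*, 0001-*, 001-1*, 0011-*, 01-10*, 01-11*, 010-0*, 0101-*, 011-1*, 0111-*, 1-100*, 1-110*, 10-10*, 10-11*, 1001-*, 101-0*, 1011-*, 11-00, 111-0*, 1110-
[col 2] --110, -0-10*, -0-11*, -001-*, -011-*, 0--10*, 0--11*, 0-0-0, 0-01-*, 0-1-1, 0-11-*, 00-1-*, 01-1-*, 1-1-0, 10-1-*
[col 3] -0-1-, 0--1-
Prime implicants: --110, -0-1-, -1000, -1101, 0--1-, 0-0-0, 0-1-1, 1-1-0, 11-00, 1110-
PI chart (minterm → PIs covering it):
  0 | 0-0-0  (sole → essential)
  2 | -0-1-,0--1-,0-0-0
  3 | -0-1-,0--1-
  6 | --110,-0-1-,0--1-
  7 | -0-1-,0--1-,0-1-1
  8 | -1000,0-0-0
  10 | 0--1-,0-0-0
  11 | 0--1-  (sole → essential)
  13 | -1101,0-1-1
  14 | --110,0--1-
  15 | 0--1-,0-1-1
  19 | -0-1-  (sole → essential)
  20 | 1-1-0  (sole → essential)
  22 | --110,-0-1-,1-1-0
  24 | -1000,11-00
  28 | 1-1-0,11-00,1110-
  29 | -1101,1110-
  30 | --110,1-1-0
Essential prime implicants: -0-1-, 0--1-, 0-0-0, 1-1-0

4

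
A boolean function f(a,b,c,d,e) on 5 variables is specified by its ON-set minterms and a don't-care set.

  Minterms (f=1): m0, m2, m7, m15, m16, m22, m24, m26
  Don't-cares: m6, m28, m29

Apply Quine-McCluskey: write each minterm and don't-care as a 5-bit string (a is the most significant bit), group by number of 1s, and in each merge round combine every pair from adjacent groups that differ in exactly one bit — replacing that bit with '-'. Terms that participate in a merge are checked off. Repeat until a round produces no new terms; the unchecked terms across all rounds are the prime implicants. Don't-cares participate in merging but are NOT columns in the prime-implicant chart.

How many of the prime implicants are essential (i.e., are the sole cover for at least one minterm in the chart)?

[col 0] 00000*, 00010*, 00110*, 00111*, 01111*, 10000*, 10110*, 11000*, 11010*, 11100*, 11101*
[col 1] -0000, -0110, 0-111, 00-10, 000-0, 0011-, 1-000, 11-00, 110-0, 1110-
Prime implicants: -0000, -0110, 0-111, 00-10, 000-0, 0011-, 1-000, 11-00, 110-0, 1110-
PI chart (minterm → PIs covering it):
  0 | -0000,000-0
  2 | 00-10,000-0
  7 | 0-111,0011-
  15 | 0-111  (sole → essential)
  16 | -0000,1-000
  22 | -0110  (sole → essential)
  24 | 1-000,11-00,110-0
  26 | 110-0  (sole → essential)
Essential prime implicants: -0110, 0-111, 110-0

3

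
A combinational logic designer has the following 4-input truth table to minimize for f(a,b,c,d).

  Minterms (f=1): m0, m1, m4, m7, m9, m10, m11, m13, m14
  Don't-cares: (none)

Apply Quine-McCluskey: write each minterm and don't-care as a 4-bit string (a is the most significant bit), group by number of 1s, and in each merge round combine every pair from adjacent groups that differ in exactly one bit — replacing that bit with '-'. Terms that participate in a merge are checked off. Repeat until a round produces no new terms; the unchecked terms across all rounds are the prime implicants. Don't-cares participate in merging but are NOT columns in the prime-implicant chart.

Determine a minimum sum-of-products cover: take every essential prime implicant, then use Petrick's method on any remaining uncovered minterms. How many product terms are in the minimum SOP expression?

Round 0: 0000✓ 0001✓ 0100✓ 0111 1001✓ 1010✓ 1011✓ 1101✓ 1110✓
Round 1: -001 0-00 000- 1-01 1-10 10-1 101-
PIs = {-001, 0-00, 000-, 0111, 1-01, 1-10, 10-1, 101-}
Coverage chart:
  m0: 0-00,000-
  m1: -001,000-
  m4: 0-00 ←essential
  m7: 0111 ←essential
  m9: -001,1-01,10-1
  m10: 1-10,101-
  m11: 10-1,101-
  m13: 1-01 ←essential
  m14: 1-10 ←essential
Essential: 0-00, 0111, 1-01, 1-10
Petrick residual → -001, 10-1
Min cover (6 terms): b'c'd + a'c'd' + a'bcd + ac'd + acd' + ab'd

6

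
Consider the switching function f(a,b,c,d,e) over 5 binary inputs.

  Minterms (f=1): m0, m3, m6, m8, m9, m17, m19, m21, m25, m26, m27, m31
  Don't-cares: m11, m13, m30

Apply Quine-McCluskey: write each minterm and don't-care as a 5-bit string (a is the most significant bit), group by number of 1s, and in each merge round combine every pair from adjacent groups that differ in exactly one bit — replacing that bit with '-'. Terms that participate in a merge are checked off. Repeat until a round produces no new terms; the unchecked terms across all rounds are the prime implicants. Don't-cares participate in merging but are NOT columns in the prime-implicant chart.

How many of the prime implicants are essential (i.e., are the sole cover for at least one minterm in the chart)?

5

Round 0: 00000✓ 00011✓ 00110 01000✓ 01001✓ 01011✓ 01101✓ 10001✓ 10011✓ 10101✓ 11001✓ 11010✓ 11011✓ 11110✓ 11111✓
Round 1: -0011✓ -1001✓ -1011✓ 0-000 0-011✓ 01-01 010-1✓ 0100- 1-001✓ 1-011✓ 10-01 100-1✓ 11-10✓ 11-11✓ 110-1✓ 1101-✓ 1111-✓
Round 2: --011 -10-1 1-0-1 11-1-
PIs = {--011, -10-1, 0-000, 00110, 01-01, 0100-, 1-0-1, 10-01, 11-1-}
Coverage chart:
  m0: 0-000 ←essential
  m3: --011 ←essential
  m6: 00110 ←essential
  m8: 0-000,0100-
  m9: -10-1,01-01,0100-
  m17: 1-0-1,10-01
  m19: --011,1-0-1
  m21: 10-01 ←essential
  m25: -10-1,1-0-1
  m26: 11-1- ←essential
  m27: --011,-10-1,1-0-1,11-1-
  m31: 11-1- ←essential
Essential: --011, 0-000, 00110, 10-01, 11-1-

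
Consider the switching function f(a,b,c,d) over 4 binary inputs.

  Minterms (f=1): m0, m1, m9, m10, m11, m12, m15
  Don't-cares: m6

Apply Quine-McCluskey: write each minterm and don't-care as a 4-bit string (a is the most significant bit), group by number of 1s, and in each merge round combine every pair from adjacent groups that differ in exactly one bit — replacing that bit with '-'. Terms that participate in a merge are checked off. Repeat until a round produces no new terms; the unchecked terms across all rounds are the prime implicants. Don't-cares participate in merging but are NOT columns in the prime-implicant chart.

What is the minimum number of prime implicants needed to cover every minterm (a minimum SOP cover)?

5

Round 0: 0000✓ 0001✓ 0110 1001✓ 1010✓ 1011✓ 1100 1111✓
Round 1: -001 000- 1-11 10-1 101-
PIs = {-001, 000-, 0110, 1-11, 10-1, 101-, 1100}
Coverage chart:
  m0: 000- ←essential
  m1: -001,000-
  m9: -001,10-1
  m10: 101- ←essential
  m11: 1-11,10-1,101-
  m12: 1100 ←essential
  m15: 1-11 ←essential
Essential: 000-, 1-11, 101-, 1100
Petrick residual → -001
Min cover (5 terms): b'c'd + a'b'c' + acd + ab'c + abc'd'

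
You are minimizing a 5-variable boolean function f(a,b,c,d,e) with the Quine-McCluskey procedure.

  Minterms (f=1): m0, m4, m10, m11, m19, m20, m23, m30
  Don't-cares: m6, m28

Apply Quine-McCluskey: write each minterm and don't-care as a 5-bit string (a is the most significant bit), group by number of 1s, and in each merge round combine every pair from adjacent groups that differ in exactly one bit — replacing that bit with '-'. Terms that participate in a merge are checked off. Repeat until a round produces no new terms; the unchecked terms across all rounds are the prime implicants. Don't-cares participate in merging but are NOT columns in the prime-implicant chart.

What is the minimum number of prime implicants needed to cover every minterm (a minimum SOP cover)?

5

Round 0: 00000✓ 00100✓ 00110✓ 01010✓ 01011✓ 10011✓ 10100✓ 10111✓ 11100✓ 11110✓
Round 1: -0100 00-00 001-0 0101- 1-100 10-11 111-0
PIs = {-0100, 00-00, 001-0, 0101-, 1-100, 10-11, 111-0}
Coverage chart:
  m0: 00-00 ←essential
  m4: -0100,00-00,001-0
  m10: 0101- ←essential
  m11: 0101- ←essential
  m19: 10-11 ←essential
  m20: -0100,1-100
  m23: 10-11 ←essential
  m30: 111-0 ←essential
Essential: 00-00, 0101-, 10-11, 111-0
Petrick residual → -0100
Min cover (5 terms): b'cd'e' + a'b'd'e' + a'bc'd + ab'de + abce'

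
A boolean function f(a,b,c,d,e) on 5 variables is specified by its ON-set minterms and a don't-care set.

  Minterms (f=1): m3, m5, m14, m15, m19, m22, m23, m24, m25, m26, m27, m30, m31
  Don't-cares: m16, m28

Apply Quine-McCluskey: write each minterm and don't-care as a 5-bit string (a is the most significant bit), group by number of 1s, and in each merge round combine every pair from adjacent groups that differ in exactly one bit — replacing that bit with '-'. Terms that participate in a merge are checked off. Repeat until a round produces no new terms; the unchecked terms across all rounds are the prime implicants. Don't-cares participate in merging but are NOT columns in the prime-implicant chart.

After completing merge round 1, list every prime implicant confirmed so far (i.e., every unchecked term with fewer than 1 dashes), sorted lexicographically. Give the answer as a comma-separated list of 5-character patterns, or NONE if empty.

Round 0: 00011✓ 00101 01110✓ 01111✓ 10000✓ 10011✓ 10110✓ 10111✓ 11000✓ 11001✓ 11010✓ 11011✓ 11100✓ 11110✓ 11111✓
Round 1: -0011 -1110✓ -1111✓ 0111-✓ 1-000 1-011✓ 1-110✓ 1-111✓ 10-11✓ 1011-✓ 11-00✓ 11-10✓ 11-11✓ 110-0✓ 110-1✓ 1100-✓ 1101-✓ 111-0✓ 1111-✓
Round 2: -111- 1--11 1-11- 11--0 11-1- 110--
PIs = {-0011, -111-, 00101, 1--11, 1-000, 1-11-, 11--0, 11-1-, 110--}

00101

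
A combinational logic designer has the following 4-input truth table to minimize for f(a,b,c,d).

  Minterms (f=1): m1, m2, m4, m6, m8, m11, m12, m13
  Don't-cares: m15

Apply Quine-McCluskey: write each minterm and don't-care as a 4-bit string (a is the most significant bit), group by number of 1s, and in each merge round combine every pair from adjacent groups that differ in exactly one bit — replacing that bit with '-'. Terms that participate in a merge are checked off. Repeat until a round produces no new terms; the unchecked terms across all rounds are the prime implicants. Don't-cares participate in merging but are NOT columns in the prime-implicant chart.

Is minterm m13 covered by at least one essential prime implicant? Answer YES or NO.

NO

Round 0: 0001 0010✓ 0100✓ 0110✓ 1000✓ 1011✓ 1100✓ 1101✓ 1111✓
Round 1: -100 0-10 01-0 1-00 1-11 11-1 110-
PIs = {-100, 0-10, 0001, 01-0, 1-00, 1-11, 11-1, 110-}
Coverage chart:
  m1: 0001 ←essential
  m2: 0-10 ←essential
  m4: -100,01-0
  m6: 0-10,01-0
  m8: 1-00 ←essential
  m11: 1-11 ←essential
  m12: -100,1-00,110-
  m13: 11-1,110-
Essential: 0-10, 0001, 1-00, 1-11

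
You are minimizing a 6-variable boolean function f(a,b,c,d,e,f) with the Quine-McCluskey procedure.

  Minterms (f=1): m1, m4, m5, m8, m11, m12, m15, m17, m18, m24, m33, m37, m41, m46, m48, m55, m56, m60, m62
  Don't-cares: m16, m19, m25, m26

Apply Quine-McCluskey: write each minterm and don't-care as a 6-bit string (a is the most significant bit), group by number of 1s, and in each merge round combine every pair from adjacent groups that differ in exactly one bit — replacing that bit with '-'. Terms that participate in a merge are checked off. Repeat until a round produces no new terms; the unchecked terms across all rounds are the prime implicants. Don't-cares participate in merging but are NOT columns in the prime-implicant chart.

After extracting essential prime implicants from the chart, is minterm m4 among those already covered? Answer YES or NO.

NO

size-2^0 implicants → 000001(✓)  000100(✓)  000101(✓)  001000(✓)  001011(✓)  001100(✓)  001111(✓)  010000(✓)  010001(✓)  010010(✓)  010011(✓)  011000(✓)  011001(✓)  011010(✓)  100001(✓)  100101(✓)  101001(✓)  101110(✓)  110000(✓)  110111  111000(✓)  111100(✓)  111110(✓)
size-2^1 implicants → -00001(✓)  -00101(✓)  -10000(✓)  -11000(✓)  0-0001  0-1000  00-100  000-01(✓)  00010-  001-00  001-11  01-000(✓)  01-001(✓)  01-010(✓)  0100-0(✓)  0100-1(✓)  01000-(✓)  01001-(✓)  0110-0(✓)  01100-(✓)  1-1110  10-001  100-01(✓)  11-000(✓)  111-00  1111-0
size-2^2 implicants → -00-01  -1-000  01-0-0  01-00-  0100--
Unchecked terms (primes): -00-01, -1-000, 0-0001, 0-1000, 00-100, 00010-, 001-00, 001-11, 01-0-0, 01-00-, 0100--, 1-1110, 10-001, 110111, 111-00, 1111-0
Minterm coverage:
  m1 ⊆ -00-01,0-0001
  m4 ⊆ 00-100,00010-
  m5 ⊆ -00-01,00010-
  m8 ⊆ 0-1000,001-00
  m11 ⊆ 001-11 [E]
  m12 ⊆ 00-100,001-00
  m15 ⊆ 001-11 [E]
  m17 ⊆ 0-0001,01-00-,0100--
  m18 ⊆ 01-0-0,0100--
  m24 ⊆ -1-000,0-1000,01-0-0,01-00-
  m33 ⊆ -00-01,10-001
  m37 ⊆ -00-01 [E]
  m41 ⊆ 10-001 [E]
  m46 ⊆ 1-1110 [E]
  m48 ⊆ -1-000 [E]
  m55 ⊆ 110111 [E]
  m56 ⊆ -1-000,111-00
  m60 ⊆ 111-00,1111-0
  m62 ⊆ 1-1110,1111-0
E = {-00-01, -1-000, 001-11, 1-1110, 10-001, 110111}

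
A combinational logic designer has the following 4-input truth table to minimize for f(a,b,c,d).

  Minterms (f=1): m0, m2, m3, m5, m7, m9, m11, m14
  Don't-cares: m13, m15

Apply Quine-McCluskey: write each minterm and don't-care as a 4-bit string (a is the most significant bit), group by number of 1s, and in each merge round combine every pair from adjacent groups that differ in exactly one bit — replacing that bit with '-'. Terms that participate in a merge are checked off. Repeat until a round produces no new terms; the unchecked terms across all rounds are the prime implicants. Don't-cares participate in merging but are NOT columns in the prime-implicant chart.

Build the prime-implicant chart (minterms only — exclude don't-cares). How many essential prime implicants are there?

size-2^0 implicants → 0000(✓)  0010(✓)  0011(✓)  0101(✓)  0111(✓)  1001(✓)  1011(✓)  1101(✓)  1110(✓)  1111(✓)
size-2^1 implicants → -011(✓)  -101(✓)  -111(✓)  0-11(✓)  00-0  001-  01-1(✓)  1-01(✓)  1-11(✓)  10-1(✓)  11-1(✓)  111-
size-2^2 implicants → --11  -1-1  1--1
Unchecked terms (primes): --11, -1-1, 00-0, 001-, 1--1, 111-
Minterm coverage:
  m0 ⊆ 00-0 [E]
  m2 ⊆ 00-0,001-
  m3 ⊆ --11,001-
  m5 ⊆ -1-1 [E]
  m7 ⊆ --11,-1-1
  m9 ⊆ 1--1 [E]
  m11 ⊆ --11,1--1
  m14 ⊆ 111- [E]
E = {-1-1, 00-0, 1--1, 111-}

4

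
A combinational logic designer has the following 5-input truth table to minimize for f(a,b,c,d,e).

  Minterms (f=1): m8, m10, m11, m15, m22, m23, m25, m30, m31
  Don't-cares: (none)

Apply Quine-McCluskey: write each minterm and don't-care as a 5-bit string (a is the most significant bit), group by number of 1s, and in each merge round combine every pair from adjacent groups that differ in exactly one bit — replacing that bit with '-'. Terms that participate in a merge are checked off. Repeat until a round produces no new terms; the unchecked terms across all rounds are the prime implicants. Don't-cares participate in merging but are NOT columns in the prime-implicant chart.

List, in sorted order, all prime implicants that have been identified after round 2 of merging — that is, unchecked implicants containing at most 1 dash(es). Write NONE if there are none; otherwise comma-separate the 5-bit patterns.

size-2^0 implicants → 01000(✓)  01010(✓)  01011(✓)  01111(✓)  10110(✓)  10111(✓)  11001  11110(✓)  11111(✓)
size-2^1 implicants → -1111  01-11  010-0  0101-  1-110(✓)  1-111(✓)  1011-(✓)  1111-(✓)
size-2^2 implicants → 1-11-
Unchecked terms (primes): -1111, 01-11, 010-0, 0101-, 1-11-, 11001

-1111, 01-11, 010-0, 0101-, 11001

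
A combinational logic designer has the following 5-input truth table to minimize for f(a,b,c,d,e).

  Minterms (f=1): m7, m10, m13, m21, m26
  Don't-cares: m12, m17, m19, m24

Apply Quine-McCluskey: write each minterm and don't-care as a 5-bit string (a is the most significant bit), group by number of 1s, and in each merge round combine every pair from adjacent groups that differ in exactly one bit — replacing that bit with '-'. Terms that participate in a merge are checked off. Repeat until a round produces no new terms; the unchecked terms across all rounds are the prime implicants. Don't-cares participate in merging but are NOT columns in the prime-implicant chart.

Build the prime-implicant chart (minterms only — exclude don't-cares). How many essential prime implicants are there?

size-2^0 implicants → 00111  01010(✓)  01100(✓)  01101(✓)  10001(✓)  10011(✓)  10101(✓)  11000(✓)  11010(✓)
size-2^1 implicants → -1010  0110-  10-01  100-1  110-0
Unchecked terms (primes): -1010, 00111, 0110-, 10-01, 100-1, 110-0
Minterm coverage:
  m7 ⊆ 00111 [E]
  m10 ⊆ -1010 [E]
  m13 ⊆ 0110- [E]
  m21 ⊆ 10-01 [E]
  m26 ⊆ -1010,110-0
E = {-1010, 00111, 0110-, 10-01}

4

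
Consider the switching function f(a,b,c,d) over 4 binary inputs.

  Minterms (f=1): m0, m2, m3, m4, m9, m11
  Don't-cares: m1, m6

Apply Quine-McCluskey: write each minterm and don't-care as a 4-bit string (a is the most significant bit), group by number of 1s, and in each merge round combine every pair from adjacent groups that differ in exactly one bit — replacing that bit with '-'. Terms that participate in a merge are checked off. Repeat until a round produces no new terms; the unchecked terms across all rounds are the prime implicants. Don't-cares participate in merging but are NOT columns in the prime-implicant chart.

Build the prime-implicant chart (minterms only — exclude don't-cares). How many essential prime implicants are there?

Round 0: 0000✓ 0001✓ 0010✓ 0011✓ 0100✓ 0110✓ 1001✓ 1011✓
Round 1: -001✓ -011✓ 0-00✓ 0-10✓ 00-0✓ 00-1✓ 000-✓ 001-✓ 01-0✓ 10-1✓
Round 2: -0-1 0--0 00--
PIs = {-0-1, 0--0, 00--}
Coverage chart:
  m0: 0--0,00--
  m2: 0--0,00--
  m3: -0-1,00--
  m4: 0--0 ←essential
  m9: -0-1 ←essential
  m11: -0-1 ←essential
Essential: -0-1, 0--0

2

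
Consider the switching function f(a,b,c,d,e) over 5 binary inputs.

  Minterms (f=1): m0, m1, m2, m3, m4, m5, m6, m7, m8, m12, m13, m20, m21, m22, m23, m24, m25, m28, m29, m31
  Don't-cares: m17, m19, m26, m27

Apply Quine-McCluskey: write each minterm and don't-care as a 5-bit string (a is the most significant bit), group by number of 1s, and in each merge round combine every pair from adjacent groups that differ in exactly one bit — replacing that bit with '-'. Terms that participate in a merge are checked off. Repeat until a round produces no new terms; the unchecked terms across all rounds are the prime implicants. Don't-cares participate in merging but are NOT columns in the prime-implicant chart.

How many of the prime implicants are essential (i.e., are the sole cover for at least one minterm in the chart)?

4

[col 0] 00000*, 00001*, 00010*, 00011*, 00100*, 00101*, 00110*, 00111*, 01000*, 01100*, 01101*, 10001*, 10011*, 10100*, 10101*, 10110*, 10111*, 11000*, 11001*, 11010*, 11011*, 11100*, 11101*, 11111*
[col 1] -0001*, -0011*, -0100*, -0101*, -0110*, -0111*, -1000*, -1100*, -1101*, 0-000*, 0-100*, 0-101*, 00-00*, 00-01*, 00-10*, 00-11*, 000-0*, 000-1*, 0000-*, 0001-*, 001-0*, 001-1*, 0010-*, 0011-*, 01-00*, 0110-*, 1-001*, 1-011*, 1-100*, 1-101*, 1-111*, 10-01*, 10-11*, 100-1*, 101-0*, 101-1*, 1010-*, 1011-*, 11-00*, 11-01*, 11-11*, 110-0*, 110-1*, 1100-*, 1101-*, 111-1*, 1110-*
[col 2] --100*, --101*, -0-01*, -0-11*, -00-1*, -01-0*, -01-1*, -010-*, -011-*, -1-00, -110-*, 0--00, 0-10-*, 00--0*, 00--1*, 00-0-*, 00-1-*, 000--*, 001--*, 1--01*, 1--11*, 1-0-1*, 1-1-1*, 1-10-*, 10--1*, 101--*, 11--1*, 11-0-, 110--
[col 3] --10-, -0--1, -01--, 00---, 1---1
Prime implicants: --10-, -0--1, -01--, -1-00, 0--00, 00---, 1---1, 11-0-, 110--
PI chart (minterm → PIs covering it):
  0 | 0--00,00---
  1 | -0--1,00---
  2 | 00---  (sole → essential)
  3 | -0--1,00---
  4 | --10-,-01--,0--00,00---
  5 | --10-,-0--1,-01--,00---
  6 | -01--,00---
  7 | -0--1,-01--,00---
  8 | -1-00,0--00
  12 | --10-,-1-00,0--00
  13 | --10-  (sole → essential)
  20 | --10-,-01--
  21 | --10-,-0--1,-01--,1---1
  22 | -01--  (sole → essential)
  23 | -0--1,-01--,1---1
  24 | -1-00,11-0-,110--
  25 | 1---1,11-0-,110--
  28 | --10-,-1-00,11-0-
  29 | --10-,1---1,11-0-
  31 | 1---1  (sole → essential)
Essential prime implicants: --10-, -01--, 00---, 1---1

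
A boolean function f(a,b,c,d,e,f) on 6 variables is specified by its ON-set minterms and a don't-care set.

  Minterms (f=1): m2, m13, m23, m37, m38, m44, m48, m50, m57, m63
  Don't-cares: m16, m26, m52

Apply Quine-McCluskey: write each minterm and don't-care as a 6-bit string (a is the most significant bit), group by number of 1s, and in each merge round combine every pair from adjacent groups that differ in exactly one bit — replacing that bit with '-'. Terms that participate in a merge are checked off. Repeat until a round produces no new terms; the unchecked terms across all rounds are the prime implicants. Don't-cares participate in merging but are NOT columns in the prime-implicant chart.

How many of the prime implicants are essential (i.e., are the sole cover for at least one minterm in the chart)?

Round 0: 000010 001101 010000✓ 010111 011010 100101 100110 101100 110000✓ 110010✓ 110100✓ 111001 111111
Round 1: -10000 110-00 1100-0
PIs = {-10000, 000010, 001101, 010111, 011010, 100101, 100110, 101100, 110-00, 1100-0, 111001, 111111}
Coverage chart:
  m2: 000010 ←essential
  m13: 001101 ←essential
  m23: 010111 ←essential
  m37: 100101 ←essential
  m38: 100110 ←essential
  m44: 101100 ←essential
  m48: -10000,110-00,1100-0
  m50: 1100-0 ←essential
  m57: 111001 ←essential
  m63: 111111 ←essential
Essential: 000010, 001101, 010111, 100101, 100110, 101100, 1100-0, 111001, 111111

9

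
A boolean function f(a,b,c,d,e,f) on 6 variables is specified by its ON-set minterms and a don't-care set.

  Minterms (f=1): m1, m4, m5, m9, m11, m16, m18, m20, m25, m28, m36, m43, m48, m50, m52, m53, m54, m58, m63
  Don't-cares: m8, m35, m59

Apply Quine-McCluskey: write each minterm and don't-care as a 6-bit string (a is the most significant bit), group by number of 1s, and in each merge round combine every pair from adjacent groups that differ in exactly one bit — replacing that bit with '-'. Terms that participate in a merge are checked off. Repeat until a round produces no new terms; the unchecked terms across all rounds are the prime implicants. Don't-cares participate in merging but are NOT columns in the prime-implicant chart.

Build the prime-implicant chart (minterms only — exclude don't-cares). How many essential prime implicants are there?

[col 0] 000001*, 000100*, 000101*, 001000*, 001001*, 001011*, 010000*, 010010*, 010100*, 011001*, 011100*, 100011*, 100100*, 101011*, 110000*, 110010*, 110100*, 110101*, 110110*, 111010*, 111011*, 111111*
[col 1] -00100*, -01011, -10000*, -10010*, -10100*, 0-0100*, 0-1001, 00-001, 000-01, 00010-, 0010-1, 00100-, 01-100, 010-00*, 0100-0*, 1-0100*, 1-1011, 10-011, 11-010, 110-00*, 110-10*, 1100-0*, 1101-0*, 11010-, 111-11, 11101-
[col 2] --0100, -10-00, -100-0, 110--0
Prime implicants: --0100, -01011, -10-00, -100-0, 0-1001, 00-001, 000-01, 00010-, 0010-1, 00100-, 01-100, 1-1011, 10-011, 11-010, 110--0, 11010-, 111-11, 11101-
PI chart (minterm → PIs covering it):
  1 | 00-001,000-01
  4 | --0100,00010-
  5 | 000-01,00010-
  9 | 0-1001,00-001,0010-1,00100-
  11 | -01011,0010-1
  16 | -10-00,-100-0
  18 | -100-0  (sole → essential)
  20 | --0100,-10-00,01-100
  25 | 0-1001  (sole → essential)
  28 | 01-100  (sole → essential)
  36 | --0100  (sole → essential)
  43 | -01011,1-1011,10-011
  48 | -10-00,-100-0,110--0
  50 | -100-0,11-010,110--0
  52 | --0100,-10-00,110--0,11010-
  53 | 11010-  (sole → essential)
  54 | 110--0  (sole → essential)
  58 | 11-010,11101-
  63 | 111-11  (sole → essential)
Essential prime implicants: --0100, -100-0, 0-1001, 01-100, 110--0, 11010-, 111-11

7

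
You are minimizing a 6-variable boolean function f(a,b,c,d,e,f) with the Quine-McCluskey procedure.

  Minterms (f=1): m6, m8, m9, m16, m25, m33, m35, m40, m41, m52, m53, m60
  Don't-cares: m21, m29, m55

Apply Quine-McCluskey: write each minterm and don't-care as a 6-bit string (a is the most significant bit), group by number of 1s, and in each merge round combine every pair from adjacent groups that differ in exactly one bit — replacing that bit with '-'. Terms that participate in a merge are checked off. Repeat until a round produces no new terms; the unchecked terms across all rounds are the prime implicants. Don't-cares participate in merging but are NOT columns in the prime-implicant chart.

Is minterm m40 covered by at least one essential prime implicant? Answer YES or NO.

YES

Round 0: 000110 001000✓ 001001✓ 010000 010101✓ 011001✓ 011101✓ 100001✓ 100011✓ 101000✓ 101001✓ 110100✓ 110101✓ 110111✓ 111100✓
Round 1: -01000✓ -01001✓ -10101 0-1001 00100-✓ 01-101 011-01 10-001 1000-1 10100-✓ 11-100 1101-1 11010-
Round 2: -0100-
PIs = {-0100-, -10101, 0-1001, 000110, 01-101, 010000, 011-01, 10-001, 1000-1, 11-100, 1101-1, 11010-}
Coverage chart:
  m6: 000110 ←essential
  m8: -0100- ←essential
  m9: -0100-,0-1001
  m16: 010000 ←essential
  m25: 0-1001,011-01
  m33: 10-001,1000-1
  m35: 1000-1 ←essential
  m40: -0100- ←essential
  m41: -0100-,10-001
  m52: 11-100,11010-
  m53: -10101,1101-1,11010-
  m60: 11-100 ←essential
Essential: -0100-, 000110, 010000, 1000-1, 11-100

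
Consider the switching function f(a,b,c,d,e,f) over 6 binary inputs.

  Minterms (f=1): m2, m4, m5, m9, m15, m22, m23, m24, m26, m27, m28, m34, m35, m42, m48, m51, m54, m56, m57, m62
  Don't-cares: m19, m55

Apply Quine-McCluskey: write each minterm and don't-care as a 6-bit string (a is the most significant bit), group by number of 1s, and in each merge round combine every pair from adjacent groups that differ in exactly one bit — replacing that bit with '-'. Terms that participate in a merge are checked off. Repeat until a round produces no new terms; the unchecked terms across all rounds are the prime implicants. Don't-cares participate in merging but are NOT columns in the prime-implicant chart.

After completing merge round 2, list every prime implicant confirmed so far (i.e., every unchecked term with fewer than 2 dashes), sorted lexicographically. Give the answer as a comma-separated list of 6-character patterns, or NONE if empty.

-00010, -11000, 00010-, 001001, 001111, 01-011, 011-00, 0110-0, 01101-, 1-0011, 10-010, 10001-, 11-000, 11-110, 11100-

Round 0: 000010✓ 000100✓ 000101✓ 001001 001111 010011✓ 010110✓ 010111✓ 011000✓ 011010✓ 011011✓ 011100✓ 100010✓ 100011✓ 101010✓ 110000✓ 110011✓ 110110✓ 110111✓ 111000✓ 111001✓ 111110✓
Round 1: -00010 -10011✓ -10110✓ -10111✓ -11000 00010- 01-011 010-11✓ 01011-✓ 011-00 0110-0 01101- 1-0011 10-010 10001- 11-000 11-110 110-11✓ 11011-✓ 11100-
Round 2: -10-11 -1011-
PIs = {-00010, -10-11, -1011-, -11000, 00010-, 001001, 001111, 01-011, 011-00, 0110-0, 01101-, 1-0011, 10-010, 10001-, 11-000, 11-110, 11100-}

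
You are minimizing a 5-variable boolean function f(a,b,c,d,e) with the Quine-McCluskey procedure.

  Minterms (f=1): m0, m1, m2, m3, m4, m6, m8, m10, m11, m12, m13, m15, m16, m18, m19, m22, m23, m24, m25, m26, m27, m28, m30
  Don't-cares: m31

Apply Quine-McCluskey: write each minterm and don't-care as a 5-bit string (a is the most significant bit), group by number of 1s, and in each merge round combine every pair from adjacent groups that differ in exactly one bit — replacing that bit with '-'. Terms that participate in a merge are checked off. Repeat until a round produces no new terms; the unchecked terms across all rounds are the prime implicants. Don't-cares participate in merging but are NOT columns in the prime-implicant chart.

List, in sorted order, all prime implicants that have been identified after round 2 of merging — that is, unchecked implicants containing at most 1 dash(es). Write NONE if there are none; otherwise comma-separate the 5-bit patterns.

Round 0: 00000✓ 00001✓ 00010✓ 00011✓ 00100✓ 00110✓ 01000✓ 01010✓ 01011✓ 01100✓ 01101✓ 01111✓ 10000✓ 10010✓ 10011✓ 10110✓ 10111✓ 11000✓ 11001✓ 11010✓ 11011✓ 11100✓ 11110✓ 11111✓
Round 1: -0000✓ -0010✓ -0011✓ -0110✓ -1000✓ -1010✓ -1011✓ -1100✓ -1111✓ 0-000✓ 0-010✓ 0-011✓ 0-100✓ 00-00✓ 00-10✓ 000-0✓ 000-1✓ 0000-✓ 0001-✓ 001-0✓ 01-00✓ 01-11✓ 010-0✓ 0101-✓ 011-1 0110- 1-000✓ 1-010✓ 1-011✓ 1-110✓ 1-111✓ 10-10✓ 10-11✓ 100-0✓ 1001-✓ 1011-✓ 11-00✓ 11-10✓ 11-11✓ 110-0✓ 110-1✓ 1100-✓ 1101-✓ 111-0✓ 1111-✓
Round 2: --000✓ --010✓ --011✓ -0-10 -00-0✓ -001-✓ -1-00 -1-11 -10-0✓ -101-✓ 0--00 0-0-0✓ 0-01-✓ 00--0 000-- 1--10✓ 1--11✓ 1-0-0✓ 1-01-✓ 1-11-✓ 10-1-✓ 11--0 11-1-✓ 110--
Round 3: --0-0 --01- 1--1-
PIs = {--0-0, --01-, -0-10, -1-00, -1-11, 0--00, 00--0, 000--, 011-1, 0110-, 1--1-, 11--0, 110--}

011-1, 0110-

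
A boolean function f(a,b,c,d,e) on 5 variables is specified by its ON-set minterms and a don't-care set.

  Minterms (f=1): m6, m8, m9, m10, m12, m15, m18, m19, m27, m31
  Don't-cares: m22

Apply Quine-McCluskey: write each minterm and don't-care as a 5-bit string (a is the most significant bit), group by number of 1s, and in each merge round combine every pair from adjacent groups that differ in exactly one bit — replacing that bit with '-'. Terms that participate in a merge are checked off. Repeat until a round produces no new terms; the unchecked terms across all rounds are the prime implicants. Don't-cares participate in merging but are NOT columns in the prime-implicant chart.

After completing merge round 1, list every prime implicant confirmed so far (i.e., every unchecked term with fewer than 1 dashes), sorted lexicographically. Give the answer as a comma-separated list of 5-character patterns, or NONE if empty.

NONE

Round 0: 00110✓ 01000✓ 01001✓ 01010✓ 01100✓ 01111✓ 10010✓ 10011✓ 10110✓ 11011✓ 11111✓
Round 1: -0110 -1111 01-00 010-0 0100- 1-011 10-10 1001- 11-11
PIs = {-0110, -1111, 01-00, 010-0, 0100-, 1-011, 10-10, 1001-, 11-11}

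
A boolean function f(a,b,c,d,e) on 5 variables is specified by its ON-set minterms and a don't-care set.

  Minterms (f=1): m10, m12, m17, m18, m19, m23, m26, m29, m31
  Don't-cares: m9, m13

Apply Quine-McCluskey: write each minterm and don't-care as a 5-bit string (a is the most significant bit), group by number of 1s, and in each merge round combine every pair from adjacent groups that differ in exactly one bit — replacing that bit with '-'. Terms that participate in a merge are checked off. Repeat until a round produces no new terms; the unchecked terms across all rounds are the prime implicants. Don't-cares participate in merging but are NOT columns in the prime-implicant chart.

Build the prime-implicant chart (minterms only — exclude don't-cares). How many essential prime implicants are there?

size-2^0 implicants → 01001(✓)  01010(✓)  01100(✓)  01101(✓)  10001(✓)  10010(✓)  10011(✓)  10111(✓)  11010(✓)  11101(✓)  11111(✓)
size-2^1 implicants → -1010  -1101  01-01  0110-  1-010  1-111  10-11  100-1  1001-  111-1
Unchecked terms (primes): -1010, -1101, 01-01, 0110-, 1-010, 1-111, 10-11, 100-1, 1001-, 111-1
Minterm coverage:
  m10 ⊆ -1010 [E]
  m12 ⊆ 0110- [E]
  m17 ⊆ 100-1 [E]
  m18 ⊆ 1-010,1001-
  m19 ⊆ 10-11,100-1,1001-
  m23 ⊆ 1-111,10-11
  m26 ⊆ -1010,1-010
  m29 ⊆ -1101,111-1
  m31 ⊆ 1-111,111-1
E = {-1010, 0110-, 100-1}

3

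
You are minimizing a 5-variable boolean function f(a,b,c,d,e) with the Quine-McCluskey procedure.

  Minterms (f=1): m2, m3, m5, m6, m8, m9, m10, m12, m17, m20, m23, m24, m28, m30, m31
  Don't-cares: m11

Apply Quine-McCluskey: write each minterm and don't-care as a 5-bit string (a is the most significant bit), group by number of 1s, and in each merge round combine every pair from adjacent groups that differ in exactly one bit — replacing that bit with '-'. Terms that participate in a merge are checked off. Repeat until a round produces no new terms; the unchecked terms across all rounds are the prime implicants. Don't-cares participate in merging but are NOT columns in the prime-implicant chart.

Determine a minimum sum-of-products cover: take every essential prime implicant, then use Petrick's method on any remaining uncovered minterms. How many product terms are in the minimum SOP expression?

size-2^0 implicants → 00010(✓)  00011(✓)  00101  00110(✓)  01000(✓)  01001(✓)  01010(✓)  01011(✓)  01100(✓)  10001  10100(✓)  10111(✓)  11000(✓)  11100(✓)  11110(✓)  11111(✓)
size-2^1 implicants → -1000(✓)  -1100(✓)  0-010(✓)  0-011(✓)  00-10  0001-(✓)  01-00(✓)  010-0(✓)  010-1(✓)  0100-(✓)  0101-(✓)  1-100  1-111  11-00(✓)  111-0  1111-
size-2^2 implicants → -1-00  0-01-  010--
Unchecked terms (primes): -1-00, 0-01-, 00-10, 00101, 010--, 1-100, 1-111, 10001, 111-0, 1111-
Minterm coverage:
  m2 ⊆ 0-01-,00-10
  m3 ⊆ 0-01- [E]
  m5 ⊆ 00101 [E]
  m6 ⊆ 00-10 [E]
  m8 ⊆ -1-00,010--
  m9 ⊆ 010-- [E]
  m10 ⊆ 0-01-,010--
  m12 ⊆ -1-00 [E]
  m17 ⊆ 10001 [E]
  m20 ⊆ 1-100 [E]
  m23 ⊆ 1-111 [E]
  m24 ⊆ -1-00 [E]
  m28 ⊆ -1-00,1-100,111-0
  m30 ⊆ 111-0,1111-
  m31 ⊆ 1-111,1111-
E = {-1-00, 0-01-, 00-10, 00101, 010--, 1-100, 1-111, 10001}
Petrick residual → 111-0
Cover = bd'e' + a'c'd + a'b'de' + a'b'cd'e + a'bc' + acd'e' + acde + ab'c'd'e + abce'  |cover|=9

9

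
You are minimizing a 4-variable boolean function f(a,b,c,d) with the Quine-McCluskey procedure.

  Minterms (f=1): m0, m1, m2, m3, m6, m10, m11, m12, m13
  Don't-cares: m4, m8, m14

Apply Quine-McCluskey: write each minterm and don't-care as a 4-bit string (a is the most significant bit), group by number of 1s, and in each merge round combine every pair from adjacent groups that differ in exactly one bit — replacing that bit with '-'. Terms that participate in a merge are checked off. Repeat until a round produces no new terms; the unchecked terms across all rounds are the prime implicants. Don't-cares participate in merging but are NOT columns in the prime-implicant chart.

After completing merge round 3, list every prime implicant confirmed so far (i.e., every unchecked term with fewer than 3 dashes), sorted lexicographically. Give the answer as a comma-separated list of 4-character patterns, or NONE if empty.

Round 0: 0000✓ 0001✓ 0010✓ 0011✓ 0100✓ 0110✓ 1000✓ 1010✓ 1011✓ 1100✓ 1101✓ 1110✓
Round 1: -000✓ -010✓ -011✓ -100✓ -110✓ 0-00✓ 0-10✓ 00-0✓ 00-1✓ 000-✓ 001-✓ 01-0✓ 1-00✓ 1-10✓ 10-0✓ 101-✓ 11-0✓ 110-
Round 2: --00✓ --10✓ -0-0✓ -01- -1-0✓ 0--0✓ 00-- 1--0✓
Round 3: ---0
PIs = {---0, -01-, 00--, 110-}

-01-, 00--, 110-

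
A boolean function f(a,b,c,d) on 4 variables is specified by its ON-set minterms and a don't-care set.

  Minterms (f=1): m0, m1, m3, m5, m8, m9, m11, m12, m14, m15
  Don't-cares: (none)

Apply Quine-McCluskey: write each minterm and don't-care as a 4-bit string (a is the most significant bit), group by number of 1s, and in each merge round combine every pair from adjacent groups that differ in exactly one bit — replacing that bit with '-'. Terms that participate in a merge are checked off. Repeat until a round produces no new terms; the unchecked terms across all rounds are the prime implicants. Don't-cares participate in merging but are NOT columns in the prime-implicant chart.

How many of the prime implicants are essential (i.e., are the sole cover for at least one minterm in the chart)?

[col 0] 0000*, 0001*, 0011*, 0101*, 1000*, 1001*, 1011*, 1100*, 1110*, 1111*
[col 1] -000*, -001*, -011*, 0-01, 00-1*, 000-*, 1-00, 1-11, 10-1*, 100-*, 11-0, 111-
[col 2] -0-1, -00-
Prime implicants: -0-1, -00-, 0-01, 1-00, 1-11, 11-0, 111-
PI chart (minterm → PIs covering it):
  0 | -00-  (sole → essential)
  1 | -0-1,-00-,0-01
  3 | -0-1  (sole → essential)
  5 | 0-01  (sole → essential)
  8 | -00-,1-00
  9 | -0-1,-00-
  11 | -0-1,1-11
  12 | 1-00,11-0
  14 | 11-0,111-
  15 | 1-11,111-
Essential prime implicants: -0-1, -00-, 0-01

3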